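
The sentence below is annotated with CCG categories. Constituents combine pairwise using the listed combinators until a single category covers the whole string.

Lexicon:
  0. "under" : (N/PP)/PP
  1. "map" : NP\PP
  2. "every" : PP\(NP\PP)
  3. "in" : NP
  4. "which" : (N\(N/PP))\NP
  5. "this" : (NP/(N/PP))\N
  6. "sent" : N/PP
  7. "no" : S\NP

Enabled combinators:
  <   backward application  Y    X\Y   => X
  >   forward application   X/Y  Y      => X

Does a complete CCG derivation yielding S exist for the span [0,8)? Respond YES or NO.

[0,8] S   <
  [0,7] NP   >
    [0,6] NP/(N/PP)   <
      [0,5] N   <
        [0,3] N/PP   >
          [0,1] "under" : (N/PP)/PP
          [1,3] PP   <
            [1,2] "map" : NP\PP
            [2,3] "every" : PP\(NP\PP)
        [3,5] N\(N/PP)   <
          [3,4] "in" : NP
          [4,5] "which" : (N\(N/PP))\NP
      [5,6] "this" : (NP/(N/PP))\N
    [6,7] "sent" : N/PP
  [7,8] "no" : S\NP

YES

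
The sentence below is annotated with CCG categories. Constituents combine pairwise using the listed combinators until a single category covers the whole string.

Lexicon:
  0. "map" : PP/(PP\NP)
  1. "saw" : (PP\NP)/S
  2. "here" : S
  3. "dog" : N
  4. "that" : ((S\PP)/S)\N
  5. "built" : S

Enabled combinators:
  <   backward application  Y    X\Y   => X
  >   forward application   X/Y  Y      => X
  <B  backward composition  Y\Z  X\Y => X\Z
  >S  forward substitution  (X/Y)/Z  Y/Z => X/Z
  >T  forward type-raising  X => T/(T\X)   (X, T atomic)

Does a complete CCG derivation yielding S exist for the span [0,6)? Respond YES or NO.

[0,6] S   <
  [0,3] PP   >
    [0,1] "map" : PP/(PP\NP)
    [1,3] PP\NP   >
      [1,2] "saw" : (PP\NP)/S
      [2,3] "here" : S
  [3,6] S\PP   >
    [3,5] (S\PP)/S   <
      [3,4] "dog" : N
      [4,5] "that" : ((S\PP)/S)\N
    [5,6] "built" : S

YES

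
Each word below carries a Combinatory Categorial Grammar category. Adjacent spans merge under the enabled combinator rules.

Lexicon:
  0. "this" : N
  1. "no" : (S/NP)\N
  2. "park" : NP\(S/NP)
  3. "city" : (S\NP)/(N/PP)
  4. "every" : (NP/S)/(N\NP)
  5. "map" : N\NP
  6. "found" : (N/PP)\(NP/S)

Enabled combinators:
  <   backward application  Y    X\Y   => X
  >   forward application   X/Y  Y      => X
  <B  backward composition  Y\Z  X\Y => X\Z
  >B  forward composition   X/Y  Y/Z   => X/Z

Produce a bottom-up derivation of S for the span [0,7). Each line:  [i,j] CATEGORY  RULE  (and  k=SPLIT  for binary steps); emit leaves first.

[0,7] S   <
  [0,3] NP   <
    [0,1] "this" : N
    [1,3] NP\N   <B
      [1,2] "no" : (S/NP)\N
      [2,3] "park" : NP\(S/NP)
  [3,7] S\NP   >
    [3,4] "city" : (S\NP)/(N/PP)
    [4,7] N/PP   <
      [4,6] NP/S   >
        [4,5] "every" : (NP/S)/(N\NP)
        [5,6] "map" : N\NP
      [6,7] "found" : (N/PP)\(NP/S)

[0,1] N  lex  "this"
[1,2] (S/NP)\N  lex  "no"
[2,3] NP\(S/NP)  lex  "park"
[1,3] NP\N  <B  k=2
[0,3] NP  <  k=1
[3,4] (S\NP)/(N/PP)  lex  "city"
[4,5] (NP/S)/(N\NP)  lex  "every"
[5,6] N\NP  lex  "map"
[4,6] NP/S  >  k=5
[6,7] (N/PP)\(NP/S)  lex  "found"
[4,7] N/PP  <  k=6
[3,7] S\NP  >  k=4
[0,7] S  <  k=3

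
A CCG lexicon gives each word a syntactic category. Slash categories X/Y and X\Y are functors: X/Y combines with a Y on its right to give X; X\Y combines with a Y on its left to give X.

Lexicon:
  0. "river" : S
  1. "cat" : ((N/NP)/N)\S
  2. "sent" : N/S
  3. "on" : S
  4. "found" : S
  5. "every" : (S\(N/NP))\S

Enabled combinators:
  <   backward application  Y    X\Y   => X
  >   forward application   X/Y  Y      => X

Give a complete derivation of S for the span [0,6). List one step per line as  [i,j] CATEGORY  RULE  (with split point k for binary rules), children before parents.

[0,1] S  lex  "river"
[1,2] ((N/NP)/N)\S  lex  "cat"
[0,2] (N/NP)/N  <  k=1
[2,3] N/S  lex  "sent"
[3,4] S  lex  "on"
[2,4] N  >  k=3
[0,4] N/NP  >  k=2
[4,5] S  lex  "found"
[5,6] (S\(N/NP))\S  lex  "every"
[4,6] S\(N/NP)  <  k=5
[0,6] S  <  k=4

[0,6] S   <
  [0,4] N/NP   >
    [0,2] (N/NP)/N   <
      [0,1] "river" : S
      [1,2] "cat" : ((N/NP)/N)\S
    [2,4] N   >
      [2,3] "sent" : N/S
      [3,4] "on" : S
  [4,6] S\(N/NP)   <
    [4,5] "found" : S
    [5,6] "every" : (S\(N/NP))\S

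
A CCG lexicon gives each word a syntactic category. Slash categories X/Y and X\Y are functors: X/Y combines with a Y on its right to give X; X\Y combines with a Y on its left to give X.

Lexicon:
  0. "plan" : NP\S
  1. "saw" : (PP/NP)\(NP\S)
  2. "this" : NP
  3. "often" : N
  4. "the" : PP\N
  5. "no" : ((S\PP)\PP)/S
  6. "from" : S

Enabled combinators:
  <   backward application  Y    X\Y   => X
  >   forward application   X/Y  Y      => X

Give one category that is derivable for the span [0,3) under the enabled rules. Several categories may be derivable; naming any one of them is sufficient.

PP

[0,7] S   <
  [0,3] PP   >
    [0,2] PP/NP   <
      [0,1] "plan" : NP\S
      [1,2] "saw" : (PP/NP)\(NP\S)
    [2,3] "this" : NP
  [3,7] S\PP   <
    [3,5] PP   <
      [3,4] "often" : N
      [4,5] "the" : PP\N
    [5,7] (S\PP)\PP   >
      [5,6] "no" : ((S\PP)\PP)/S
      [6,7] "from" : S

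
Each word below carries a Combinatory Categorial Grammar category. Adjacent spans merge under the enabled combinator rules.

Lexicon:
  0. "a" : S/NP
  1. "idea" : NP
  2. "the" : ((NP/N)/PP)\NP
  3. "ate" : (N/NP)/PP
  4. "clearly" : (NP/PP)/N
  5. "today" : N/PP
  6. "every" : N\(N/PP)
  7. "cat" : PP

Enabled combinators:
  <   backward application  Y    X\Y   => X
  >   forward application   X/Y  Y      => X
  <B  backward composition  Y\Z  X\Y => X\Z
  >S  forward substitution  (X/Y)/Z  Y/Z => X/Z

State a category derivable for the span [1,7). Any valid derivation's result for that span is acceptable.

NP/PP

[0,8] S   >
  [0,1] "a" : S/NP
  [1,8] NP   >
    [1,7] NP/PP   >S
      [1,3] (NP/N)/PP   <
        [1,2] "idea" : NP
        [2,3] "the" : ((NP/N)/PP)\NP
      [3,7] N/PP   >S
        [3,4] "ate" : (N/NP)/PP
        [4,7] NP/PP   >
          [4,5] "clearly" : (NP/PP)/N
          [5,7] N   <
            [5,6] "today" : N/PP
            [6,7] "every" : N\(N/PP)
    [7,8] "cat" : PP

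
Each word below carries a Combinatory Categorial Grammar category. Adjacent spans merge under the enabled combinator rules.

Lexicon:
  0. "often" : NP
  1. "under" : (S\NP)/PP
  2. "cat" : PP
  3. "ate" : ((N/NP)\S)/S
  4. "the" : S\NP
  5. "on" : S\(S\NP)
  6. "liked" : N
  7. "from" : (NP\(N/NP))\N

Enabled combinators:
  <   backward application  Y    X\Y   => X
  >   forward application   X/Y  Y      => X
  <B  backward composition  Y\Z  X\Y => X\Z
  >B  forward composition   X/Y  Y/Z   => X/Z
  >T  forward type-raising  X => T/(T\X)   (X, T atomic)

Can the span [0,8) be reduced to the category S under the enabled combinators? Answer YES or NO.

NP (S\NP)/PP PP ((N/NP)\S)/S S\NP S\(S\NP) N (NP\(N/NP))\N
CKY chart[0,8] = {N/(N\NP), NP, NP/(NP\NP), PP/(PP\NP), S/(S\NP)}; S ∉ chart

NO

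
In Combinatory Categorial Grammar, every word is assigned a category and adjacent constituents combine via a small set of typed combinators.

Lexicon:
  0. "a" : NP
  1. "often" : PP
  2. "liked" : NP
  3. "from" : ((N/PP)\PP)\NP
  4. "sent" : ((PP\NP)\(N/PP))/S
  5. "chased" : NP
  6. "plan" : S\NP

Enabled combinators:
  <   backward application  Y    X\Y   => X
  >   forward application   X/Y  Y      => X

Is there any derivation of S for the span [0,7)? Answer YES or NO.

NP PP NP ((N/PP)\PP)\NP ((PP\NP)\(N/PP))/S NP S\NP
CKY chart[0,7] = {PP}; S ∉ chart

NO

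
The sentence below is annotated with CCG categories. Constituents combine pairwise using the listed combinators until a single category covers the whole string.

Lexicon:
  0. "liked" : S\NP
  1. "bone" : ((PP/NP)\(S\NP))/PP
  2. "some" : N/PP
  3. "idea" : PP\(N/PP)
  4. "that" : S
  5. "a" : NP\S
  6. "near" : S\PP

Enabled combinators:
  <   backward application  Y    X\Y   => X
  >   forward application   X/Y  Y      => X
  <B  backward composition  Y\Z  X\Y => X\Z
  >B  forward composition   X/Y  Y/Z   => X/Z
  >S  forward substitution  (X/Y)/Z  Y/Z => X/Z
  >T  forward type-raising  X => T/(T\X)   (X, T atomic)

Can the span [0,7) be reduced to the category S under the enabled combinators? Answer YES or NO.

YES

[0,7] S   <
  [0,6] PP   >
    [0,4] PP/NP   <
      [0,1] "liked" : S\NP
      [1,4] (PP/NP)\(S\NP)   >
        [1,2] "bone" : ((PP/NP)\(S\NP))/PP
        [2,4] PP   <
          [2,3] "some" : N/PP
          [3,4] "idea" : PP\(N/PP)
    [4,6] NP   >
      [4,5] NP/(NP\S)   >T
        [4,5] "that" : S
      [5,6] "a" : NP\S
  [6,7] "near" : S\PP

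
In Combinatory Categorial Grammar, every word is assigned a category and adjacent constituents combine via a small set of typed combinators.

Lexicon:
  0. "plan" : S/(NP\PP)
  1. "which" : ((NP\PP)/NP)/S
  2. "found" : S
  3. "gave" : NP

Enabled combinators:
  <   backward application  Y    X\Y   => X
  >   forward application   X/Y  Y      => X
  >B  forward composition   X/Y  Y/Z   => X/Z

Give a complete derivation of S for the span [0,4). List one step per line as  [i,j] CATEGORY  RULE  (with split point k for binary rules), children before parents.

[0,1] S/(NP\PP)  lex  "plan"
[1,2] ((NP\PP)/NP)/S  lex  "which"
[2,3] S  lex  "found"
[1,3] (NP\PP)/NP  >  k=2
[3,4] NP  lex  "gave"
[1,4] NP\PP  >  k=3
[0,4] S  >  k=1

[0,4] S   >
  [0,1] "plan" : S/(NP\PP)
  [1,4] NP\PP   >
    [1,3] (NP\PP)/NP   >
      [1,2] "which" : ((NP\PP)/NP)/S
      [2,3] "found" : S
    [3,4] "gave" : NP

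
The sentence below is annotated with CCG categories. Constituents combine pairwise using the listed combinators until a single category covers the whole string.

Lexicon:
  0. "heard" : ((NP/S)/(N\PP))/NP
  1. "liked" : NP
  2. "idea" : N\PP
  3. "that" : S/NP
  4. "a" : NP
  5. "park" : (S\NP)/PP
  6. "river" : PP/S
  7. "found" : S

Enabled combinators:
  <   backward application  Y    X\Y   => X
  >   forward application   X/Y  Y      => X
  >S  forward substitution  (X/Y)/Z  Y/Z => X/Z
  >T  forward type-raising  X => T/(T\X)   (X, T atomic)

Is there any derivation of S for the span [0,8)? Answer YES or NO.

YES

[0,8] S   <
  [0,5] NP   >
    [0,3] NP/S   >
      [0,2] (NP/S)/(N\PP)   >
        [0,1] "heard" : ((NP/S)/(N\PP))/NP
        [1,2] "liked" : NP
      [2,3] "idea" : N\PP
    [3,5] S   >
      [3,4] "that" : S/NP
      [4,5] "a" : NP
  [5,8] S\NP   >
    [5,6] "park" : (S\NP)/PP
    [6,8] PP   >
      [6,7] "river" : PP/S
      [7,8] "found" : S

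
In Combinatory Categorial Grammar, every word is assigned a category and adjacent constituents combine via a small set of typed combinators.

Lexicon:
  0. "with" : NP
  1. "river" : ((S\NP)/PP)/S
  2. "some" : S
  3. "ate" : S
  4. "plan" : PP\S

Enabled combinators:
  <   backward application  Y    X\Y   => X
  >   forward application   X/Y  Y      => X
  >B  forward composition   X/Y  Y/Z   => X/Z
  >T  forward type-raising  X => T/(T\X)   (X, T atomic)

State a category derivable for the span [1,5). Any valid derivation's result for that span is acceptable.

[0,5] S   <
  [0,1] "with" : NP
  [1,5] S\NP   >
    [1,3] (S\NP)/PP   >
      [1,2] "river" : ((S\NP)/PP)/S
      [2,3] "some" : S
    [3,5] PP   <
      [3,4] "ate" : S
      [4,5] "plan" : PP\S

S\NP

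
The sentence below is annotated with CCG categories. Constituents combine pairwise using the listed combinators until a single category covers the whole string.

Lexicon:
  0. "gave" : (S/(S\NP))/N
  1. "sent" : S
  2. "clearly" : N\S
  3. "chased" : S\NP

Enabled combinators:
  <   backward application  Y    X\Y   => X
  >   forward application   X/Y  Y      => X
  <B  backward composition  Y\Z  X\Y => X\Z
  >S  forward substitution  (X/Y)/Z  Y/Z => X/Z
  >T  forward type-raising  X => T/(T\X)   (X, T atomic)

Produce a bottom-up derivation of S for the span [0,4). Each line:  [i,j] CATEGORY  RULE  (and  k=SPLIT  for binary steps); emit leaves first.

[0,1] (S/(S\NP))/N  lex  "gave"
[1,2] S  lex  "sent"
[1,2] N/(N\S)  >T
[2,3] N\S  lex  "clearly"
[1,3] N  >  k=2
[0,3] S/(S\NP)  >  k=1
[3,4] S\NP  lex  "chased"
[0,4] S  >  k=3

[0,4] S   >
  [0,3] S/(S\NP)   >
    [0,1] "gave" : (S/(S\NP))/N
    [1,3] N   >
      [1,2] N/(N\S)   >T
        [1,2] "sent" : S
      [2,3] "clearly" : N\S
  [3,4] "chased" : S\NP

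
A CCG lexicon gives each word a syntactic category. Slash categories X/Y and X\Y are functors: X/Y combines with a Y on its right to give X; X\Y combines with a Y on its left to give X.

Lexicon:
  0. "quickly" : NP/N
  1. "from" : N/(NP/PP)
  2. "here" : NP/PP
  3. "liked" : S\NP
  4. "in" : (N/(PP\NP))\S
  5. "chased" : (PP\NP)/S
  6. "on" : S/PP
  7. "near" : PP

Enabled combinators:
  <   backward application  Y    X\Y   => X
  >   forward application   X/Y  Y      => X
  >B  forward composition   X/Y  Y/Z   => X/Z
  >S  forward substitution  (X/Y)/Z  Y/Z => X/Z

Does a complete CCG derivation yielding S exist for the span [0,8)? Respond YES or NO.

NO

NP/N N/(NP/PP) NP/PP S\NP (N/(PP\NP))\S (PP\NP)/S S/PP PP
CKY chart[0,8] = {N}; S ∉ chart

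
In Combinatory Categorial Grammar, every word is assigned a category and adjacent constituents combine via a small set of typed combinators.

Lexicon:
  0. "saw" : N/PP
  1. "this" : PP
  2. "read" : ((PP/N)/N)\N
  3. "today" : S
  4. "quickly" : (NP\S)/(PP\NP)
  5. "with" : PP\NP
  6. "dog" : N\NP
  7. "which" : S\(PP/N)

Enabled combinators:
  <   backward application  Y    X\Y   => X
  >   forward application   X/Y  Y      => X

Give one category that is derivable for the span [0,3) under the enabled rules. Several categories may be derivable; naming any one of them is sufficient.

[0,8] S   <
  [0,7] PP/N   >
    [0,3] (PP/N)/N   <
      [0,2] N   >
        [0,1] "saw" : N/PP
        [1,2] "this" : PP
      [2,3] "read" : ((PP/N)/N)\N
    [3,7] N   <
      [3,6] NP   <
        [3,4] "today" : S
        [4,6] NP\S   >
          [4,5] "quickly" : (NP\S)/(PP\NP)
          [5,6] "with" : PP\NP
      [6,7] "dog" : N\NP
  [7,8] "which" : S\(PP/N)

(PP/N)/N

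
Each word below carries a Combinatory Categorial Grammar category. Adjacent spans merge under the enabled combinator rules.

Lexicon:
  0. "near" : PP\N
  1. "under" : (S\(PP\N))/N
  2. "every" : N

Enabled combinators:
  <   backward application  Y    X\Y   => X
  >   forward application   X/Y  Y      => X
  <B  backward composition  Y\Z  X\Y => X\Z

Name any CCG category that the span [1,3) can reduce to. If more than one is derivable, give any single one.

[0,3] S   <
  [0,1] "near" : PP\N
  [1,3] S\(PP\N)   >
    [1,2] "under" : (S\(PP\N))/N
    [2,3] "every" : N

S\(PP\N)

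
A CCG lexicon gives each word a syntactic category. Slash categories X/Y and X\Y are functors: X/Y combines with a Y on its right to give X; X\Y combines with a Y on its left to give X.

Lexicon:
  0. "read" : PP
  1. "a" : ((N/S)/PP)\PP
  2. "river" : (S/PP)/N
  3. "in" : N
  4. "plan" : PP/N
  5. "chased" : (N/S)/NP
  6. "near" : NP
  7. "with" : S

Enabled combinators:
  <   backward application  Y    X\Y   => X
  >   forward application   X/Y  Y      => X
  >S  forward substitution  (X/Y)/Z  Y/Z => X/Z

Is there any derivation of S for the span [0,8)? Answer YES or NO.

PP ((N/S)/PP)\PP (S/PP)/N N PP/N (N/S)/NP NP S
CKY chart[0,8] = {N}; S ∉ chart

NO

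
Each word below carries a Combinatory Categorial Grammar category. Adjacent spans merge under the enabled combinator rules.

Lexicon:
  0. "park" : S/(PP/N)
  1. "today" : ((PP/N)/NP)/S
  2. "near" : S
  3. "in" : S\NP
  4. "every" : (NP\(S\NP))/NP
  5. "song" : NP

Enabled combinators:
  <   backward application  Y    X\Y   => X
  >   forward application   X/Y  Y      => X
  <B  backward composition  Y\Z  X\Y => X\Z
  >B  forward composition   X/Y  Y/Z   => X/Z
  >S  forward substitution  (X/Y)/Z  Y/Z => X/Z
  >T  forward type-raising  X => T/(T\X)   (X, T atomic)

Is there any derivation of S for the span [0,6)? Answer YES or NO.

[0,6] S   >
  [0,3] S/NP   >B
    [0,1] "park" : S/(PP/N)
    [1,3] (PP/N)/NP   >
      [1,2] "today" : ((PP/N)/NP)/S
      [2,3] "near" : S
  [3,6] NP   <
    [3,4] "in" : S\NP
    [4,6] NP\(S\NP)   >
      [4,5] "every" : (NP\(S\NP))/NP
      [5,6] "song" : NP

YES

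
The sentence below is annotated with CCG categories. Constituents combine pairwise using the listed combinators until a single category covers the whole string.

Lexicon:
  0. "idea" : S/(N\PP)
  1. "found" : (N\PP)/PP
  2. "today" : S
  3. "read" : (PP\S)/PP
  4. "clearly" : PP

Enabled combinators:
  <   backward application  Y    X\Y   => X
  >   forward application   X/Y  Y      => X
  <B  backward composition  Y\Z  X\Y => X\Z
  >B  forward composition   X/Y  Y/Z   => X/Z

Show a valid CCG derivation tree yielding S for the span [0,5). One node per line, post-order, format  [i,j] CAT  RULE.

[0,1] S/(N\PP)  lex  "idea"
[1,2] (N\PP)/PP  lex  "found"
[2,3] S  lex  "today"
[3,4] (PP\S)/PP  lex  "read"
[4,5] PP  lex  "clearly"
[3,5] PP\S  >  k=4
[2,5] PP  <  k=3
[1,5] N\PP  >  k=2
[0,5] S  >  k=1

[0,5] S   >
  [0,1] "idea" : S/(N\PP)
  [1,5] N\PP   >
    [1,2] "found" : (N\PP)/PP
    [2,5] PP   <
      [2,3] "today" : S
      [3,5] PP\S   >
        [3,4] "read" : (PP\S)/PP
        [4,5] "clearly" : PP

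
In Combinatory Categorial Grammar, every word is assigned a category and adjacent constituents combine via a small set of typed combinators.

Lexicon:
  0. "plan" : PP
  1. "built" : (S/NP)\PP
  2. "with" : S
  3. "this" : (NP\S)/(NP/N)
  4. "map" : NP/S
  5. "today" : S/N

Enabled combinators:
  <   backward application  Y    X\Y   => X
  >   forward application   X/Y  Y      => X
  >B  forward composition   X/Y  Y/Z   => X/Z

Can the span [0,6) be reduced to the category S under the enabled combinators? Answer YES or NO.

[0,6] S   >
  [0,2] S/NP   <
    [0,1] "plan" : PP
    [1,2] "built" : (S/NP)\PP
  [2,6] NP   <
    [2,3] "with" : S
    [3,6] NP\S   >
      [3,4] "this" : (NP\S)/(NP/N)
      [4,6] NP/N   >B
        [4,5] "map" : NP/S
        [5,6] "today" : S/N

YES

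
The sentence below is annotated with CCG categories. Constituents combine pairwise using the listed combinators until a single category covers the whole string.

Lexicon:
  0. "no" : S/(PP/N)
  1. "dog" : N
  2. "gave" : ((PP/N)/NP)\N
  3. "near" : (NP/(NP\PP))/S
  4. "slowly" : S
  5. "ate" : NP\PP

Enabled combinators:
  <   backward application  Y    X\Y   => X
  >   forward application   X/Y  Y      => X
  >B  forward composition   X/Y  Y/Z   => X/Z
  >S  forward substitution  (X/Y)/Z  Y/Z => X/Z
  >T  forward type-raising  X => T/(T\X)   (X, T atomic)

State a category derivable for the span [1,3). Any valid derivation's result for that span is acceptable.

(PP/N)/NP

[0,6] S   >
  [0,1] "no" : S/(PP/N)
  [1,6] PP/N   >
    [1,3] (PP/N)/NP   <
      [1,2] "dog" : N
      [2,3] "gave" : ((PP/N)/NP)\N
    [3,6] NP   >
      [3,5] NP/(NP\PP)   >
        [3,4] "near" : (NP/(NP\PP))/S
        [4,5] "slowly" : S
      [5,6] "ate" : NP\PP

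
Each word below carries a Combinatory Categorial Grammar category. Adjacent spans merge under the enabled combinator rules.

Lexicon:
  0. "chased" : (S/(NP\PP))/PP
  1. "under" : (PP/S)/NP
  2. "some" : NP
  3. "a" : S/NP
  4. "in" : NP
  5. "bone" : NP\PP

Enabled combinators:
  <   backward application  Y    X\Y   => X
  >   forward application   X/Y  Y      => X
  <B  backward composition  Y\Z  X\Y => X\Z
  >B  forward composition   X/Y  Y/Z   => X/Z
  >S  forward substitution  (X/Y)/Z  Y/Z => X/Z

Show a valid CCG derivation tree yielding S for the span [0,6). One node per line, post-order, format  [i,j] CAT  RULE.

[0,6] S   >
  [0,5] S/(NP\PP)   >
    [0,1] "chased" : (S/(NP\PP))/PP
    [1,5] PP   >
      [1,4] PP/NP   >B
        [1,3] PP/S   >
          [1,2] "under" : (PP/S)/NP
          [2,3] "some" : NP
        [3,4] "a" : S/NP
      [4,5] "in" : NP
  [5,6] "bone" : NP\PP

[0,1] (S/(NP\PP))/PP  lex  "chased"
[1,2] (PP/S)/NP  lex  "under"
[2,3] NP  lex  "some"
[1,3] PP/S  >  k=2
[3,4] S/NP  lex  "a"
[1,4] PP/NP  >B  k=3
[4,5] NP  lex  "in"
[1,5] PP  >  k=4
[0,5] S/(NP\PP)  >  k=1
[5,6] NP\PP  lex  "bone"
[0,6] S  >  k=5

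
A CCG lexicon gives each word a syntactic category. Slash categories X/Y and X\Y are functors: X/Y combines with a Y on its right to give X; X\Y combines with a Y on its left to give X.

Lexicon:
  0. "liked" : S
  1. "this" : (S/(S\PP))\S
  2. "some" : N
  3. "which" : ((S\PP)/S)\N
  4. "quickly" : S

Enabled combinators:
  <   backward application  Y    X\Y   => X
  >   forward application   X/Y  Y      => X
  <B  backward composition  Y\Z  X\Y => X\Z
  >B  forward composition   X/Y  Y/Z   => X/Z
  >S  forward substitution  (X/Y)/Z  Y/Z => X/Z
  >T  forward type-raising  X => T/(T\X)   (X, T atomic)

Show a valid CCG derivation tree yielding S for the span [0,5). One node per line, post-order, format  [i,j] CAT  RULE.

[0,1] S  lex  "liked"
[1,2] (S/(S\PP))\S  lex  "this"
[0,2] S/(S\PP)  <  k=1
[2,3] N  lex  "some"
[3,4] ((S\PP)/S)\N  lex  "which"
[2,4] (S\PP)/S  <  k=3
[4,5] S  lex  "quickly"
[2,5] S\PP  >  k=4
[0,5] S  >  k=2

[0,5] S   >
  [0,2] S/(S\PP)   <
    [0,1] "liked" : S
    [1,2] "this" : (S/(S\PP))\S
  [2,5] S\PP   >
    [2,4] (S\PP)/S   <
      [2,3] "some" : N
      [3,4] "which" : ((S\PP)/S)\N
    [4,5] "quickly" : S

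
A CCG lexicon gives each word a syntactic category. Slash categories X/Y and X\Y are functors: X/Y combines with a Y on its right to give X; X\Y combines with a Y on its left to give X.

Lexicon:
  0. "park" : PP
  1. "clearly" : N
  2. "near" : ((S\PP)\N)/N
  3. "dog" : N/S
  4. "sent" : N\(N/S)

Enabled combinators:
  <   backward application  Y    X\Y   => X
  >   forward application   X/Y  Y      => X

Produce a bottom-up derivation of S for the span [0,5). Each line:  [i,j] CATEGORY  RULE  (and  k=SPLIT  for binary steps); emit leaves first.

[0,5] S   <
  [0,1] "park" : PP
  [1,5] S\PP   <
    [1,2] "clearly" : N
    [2,5] (S\PP)\N   >
      [2,3] "near" : ((S\PP)\N)/N
      [3,5] N   <
        [3,4] "dog" : N/S
        [4,5] "sent" : N\(N/S)

[0,1] PP  lex  "park"
[1,2] N  lex  "clearly"
[2,3] ((S\PP)\N)/N  lex  "near"
[3,4] N/S  lex  "dog"
[4,5] N\(N/S)  lex  "sent"
[3,5] N  <  k=4
[2,5] (S\PP)\N  >  k=3
[1,5] S\PP  <  k=2
[0,5] S  <  k=1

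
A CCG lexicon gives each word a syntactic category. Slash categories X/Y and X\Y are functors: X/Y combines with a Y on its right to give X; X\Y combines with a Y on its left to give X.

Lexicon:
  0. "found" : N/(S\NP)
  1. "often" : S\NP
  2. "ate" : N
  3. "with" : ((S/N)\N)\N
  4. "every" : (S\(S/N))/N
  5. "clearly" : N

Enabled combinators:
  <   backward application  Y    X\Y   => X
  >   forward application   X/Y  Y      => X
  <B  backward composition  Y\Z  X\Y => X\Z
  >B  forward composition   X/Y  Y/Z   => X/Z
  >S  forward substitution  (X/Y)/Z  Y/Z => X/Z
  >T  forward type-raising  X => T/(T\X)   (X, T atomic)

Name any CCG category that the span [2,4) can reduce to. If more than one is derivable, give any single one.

(S/N)\N

[0,6] S   <
  [0,4] S/N   <
    [0,2] N   >
      [0,1] "found" : N/(S\NP)
      [1,2] "often" : S\NP
    [2,4] (S/N)\N   <
      [2,3] "ate" : N
      [3,4] "with" : ((S/N)\N)\N
  [4,6] S\(S/N)   >
    [4,5] "every" : (S\(S/N))/N
    [5,6] "clearly" : N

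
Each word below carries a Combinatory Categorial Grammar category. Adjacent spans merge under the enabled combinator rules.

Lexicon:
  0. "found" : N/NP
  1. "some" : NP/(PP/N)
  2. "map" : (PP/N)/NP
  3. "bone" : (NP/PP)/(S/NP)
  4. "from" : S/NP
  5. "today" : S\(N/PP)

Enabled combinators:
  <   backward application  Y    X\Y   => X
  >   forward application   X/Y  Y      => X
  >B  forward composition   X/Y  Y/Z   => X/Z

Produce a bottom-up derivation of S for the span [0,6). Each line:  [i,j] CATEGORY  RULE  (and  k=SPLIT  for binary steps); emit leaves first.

[0,1] N/NP  lex  "found"
[1,2] NP/(PP/N)  lex  "some"
[2,3] (PP/N)/NP  lex  "map"
[1,3] NP/NP  >B  k=2
[0,3] N/NP  >B  k=1
[3,4] (NP/PP)/(S/NP)  lex  "bone"
[4,5] S/NP  lex  "from"
[3,5] NP/PP  >  k=4
[0,5] N/PP  >B  k=3
[5,6] S\(N/PP)  lex  "today"
[0,6] S  <  k=5

[0,6] S   <
  [0,5] N/PP   >B
    [0,3] N/NP   >B
      [0,1] "found" : N/NP
      [1,3] NP/NP   >B
        [1,2] "some" : NP/(PP/N)
        [2,3] "map" : (PP/N)/NP
    [3,5] NP/PP   >
      [3,4] "bone" : (NP/PP)/(S/NP)
      [4,5] "from" : S/NP
  [5,6] "today" : S\(N/PP)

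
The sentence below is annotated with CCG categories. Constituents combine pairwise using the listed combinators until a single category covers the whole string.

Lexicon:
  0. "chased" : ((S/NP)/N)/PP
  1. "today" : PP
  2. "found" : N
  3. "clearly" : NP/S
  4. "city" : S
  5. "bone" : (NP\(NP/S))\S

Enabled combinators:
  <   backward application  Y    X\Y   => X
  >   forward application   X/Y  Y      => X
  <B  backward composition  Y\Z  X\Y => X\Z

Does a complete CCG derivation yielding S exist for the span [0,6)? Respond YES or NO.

YES

[0,6] S   >
  [0,3] S/NP   >
    [0,2] (S/NP)/N   >
      [0,1] "chased" : ((S/NP)/N)/PP
      [1,2] "today" : PP
    [2,3] "found" : N
  [3,6] NP   <
    [3,4] "clearly" : NP/S
    [4,6] NP\(NP/S)   <
      [4,5] "city" : S
      [5,6] "bone" : (NP\(NP/S))\S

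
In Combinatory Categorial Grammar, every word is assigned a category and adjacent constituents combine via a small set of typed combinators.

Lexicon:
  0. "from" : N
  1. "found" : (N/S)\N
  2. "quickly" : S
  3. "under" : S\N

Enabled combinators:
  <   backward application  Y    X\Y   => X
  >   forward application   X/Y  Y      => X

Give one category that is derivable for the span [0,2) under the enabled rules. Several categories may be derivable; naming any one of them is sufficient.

[0,4] S   <
  [0,3] N   >
    [0,2] N/S   <
      [0,1] "from" : N
      [1,2] "found" : (N/S)\N
    [2,3] "quickly" : S
  [3,4] "under" : S\N

N/S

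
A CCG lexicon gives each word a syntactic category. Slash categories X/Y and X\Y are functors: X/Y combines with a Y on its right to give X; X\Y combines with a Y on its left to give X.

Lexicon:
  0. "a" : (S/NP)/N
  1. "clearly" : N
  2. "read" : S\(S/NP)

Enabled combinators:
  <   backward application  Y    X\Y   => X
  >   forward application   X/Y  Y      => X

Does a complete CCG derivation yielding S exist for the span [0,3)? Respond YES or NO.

YES

[0,3] S   <
  [0,2] S/NP   >
    [0,1] "a" : (S/NP)/N
    [1,2] "clearly" : N
  [2,3] "read" : S\(S/NP)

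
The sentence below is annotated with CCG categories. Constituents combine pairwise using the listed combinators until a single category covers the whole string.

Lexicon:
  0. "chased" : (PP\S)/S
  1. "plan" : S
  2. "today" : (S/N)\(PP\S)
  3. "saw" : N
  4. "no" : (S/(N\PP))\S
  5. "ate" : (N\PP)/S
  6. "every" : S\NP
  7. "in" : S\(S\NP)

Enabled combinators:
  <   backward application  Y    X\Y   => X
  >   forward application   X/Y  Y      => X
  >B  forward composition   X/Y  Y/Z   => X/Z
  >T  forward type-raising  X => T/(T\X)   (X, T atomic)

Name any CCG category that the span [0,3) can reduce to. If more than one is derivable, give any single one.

[0,8] S   >
  [0,5] S/(N\PP)   <
    [0,4] S   >
      [0,3] S/N   <
        [0,2] PP\S   >
          [0,1] "chased" : (PP\S)/S
          [1,2] "plan" : S
        [2,3] "today" : (S/N)\(PP\S)
      [3,4] "saw" : N
    [4,5] "no" : (S/(N\PP))\S
  [5,8] N\PP   >
    [5,6] "ate" : (N\PP)/S
    [6,8] S   <
      [6,7] "every" : S\NP
      [7,8] "in" : S\(S\NP)

S/N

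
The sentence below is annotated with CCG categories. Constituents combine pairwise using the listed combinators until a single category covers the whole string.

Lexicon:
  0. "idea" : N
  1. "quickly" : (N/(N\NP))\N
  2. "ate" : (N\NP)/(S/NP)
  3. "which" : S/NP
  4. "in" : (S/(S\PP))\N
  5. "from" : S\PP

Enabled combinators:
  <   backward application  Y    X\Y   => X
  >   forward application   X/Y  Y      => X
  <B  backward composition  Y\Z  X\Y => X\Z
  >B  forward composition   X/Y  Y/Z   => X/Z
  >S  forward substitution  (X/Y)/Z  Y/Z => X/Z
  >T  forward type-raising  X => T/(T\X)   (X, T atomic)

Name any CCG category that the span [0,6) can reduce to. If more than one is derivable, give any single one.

S

[0,6] S   >
  [0,5] S/(S\PP)   <
    [0,4] N   >
      [0,2] N/(N\NP)   <
        [0,1] "idea" : N
        [1,2] "quickly" : (N/(N\NP))\N
      [2,4] N\NP   >
        [2,3] "ate" : (N\NP)/(S/NP)
        [3,4] "which" : S/NP
    [4,5] "in" : (S/(S\PP))\N
  [5,6] "from" : S\PP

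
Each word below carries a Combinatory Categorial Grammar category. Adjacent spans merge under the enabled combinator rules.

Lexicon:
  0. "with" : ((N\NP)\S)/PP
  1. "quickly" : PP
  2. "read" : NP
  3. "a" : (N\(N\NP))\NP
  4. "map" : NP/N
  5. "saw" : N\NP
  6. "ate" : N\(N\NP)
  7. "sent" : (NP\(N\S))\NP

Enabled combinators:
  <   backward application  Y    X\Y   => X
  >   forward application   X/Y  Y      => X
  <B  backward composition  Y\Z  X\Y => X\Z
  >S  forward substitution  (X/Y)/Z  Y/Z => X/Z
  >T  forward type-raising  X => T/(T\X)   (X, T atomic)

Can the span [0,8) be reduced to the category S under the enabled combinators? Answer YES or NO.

((N\NP)\S)/PP PP NP (N\(N\NP))\NP NP/N N\NP N\(N\NP) (NP\(N\S))\NP
CKY chart[0,8] = {N/(N\NP), NP, NP/(NP\NP), PP/(PP\NP), S/(S\NP)}; S ∉ chart

NO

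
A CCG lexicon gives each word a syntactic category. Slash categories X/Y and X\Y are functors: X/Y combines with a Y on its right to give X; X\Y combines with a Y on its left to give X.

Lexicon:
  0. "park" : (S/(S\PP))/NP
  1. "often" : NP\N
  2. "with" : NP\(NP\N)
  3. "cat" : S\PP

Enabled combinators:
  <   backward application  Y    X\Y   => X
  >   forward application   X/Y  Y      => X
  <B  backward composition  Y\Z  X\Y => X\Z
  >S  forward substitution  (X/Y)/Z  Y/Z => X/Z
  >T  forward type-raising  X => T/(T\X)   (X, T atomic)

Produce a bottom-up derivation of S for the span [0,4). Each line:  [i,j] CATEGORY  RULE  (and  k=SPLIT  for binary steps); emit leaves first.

[0,4] S   >
  [0,3] S/(S\PP)   >
    [0,1] "park" : (S/(S\PP))/NP
    [1,3] NP   <
      [1,2] "often" : NP\N
      [2,3] "with" : NP\(NP\N)
  [3,4] "cat" : S\PP

[0,1] (S/(S\PP))/NP  lex  "park"
[1,2] NP\N  lex  "often"
[2,3] NP\(NP\N)  lex  "with"
[1,3] NP  <  k=2
[0,3] S/(S\PP)  >  k=1
[3,4] S\PP  lex  "cat"
[0,4] S  >  k=3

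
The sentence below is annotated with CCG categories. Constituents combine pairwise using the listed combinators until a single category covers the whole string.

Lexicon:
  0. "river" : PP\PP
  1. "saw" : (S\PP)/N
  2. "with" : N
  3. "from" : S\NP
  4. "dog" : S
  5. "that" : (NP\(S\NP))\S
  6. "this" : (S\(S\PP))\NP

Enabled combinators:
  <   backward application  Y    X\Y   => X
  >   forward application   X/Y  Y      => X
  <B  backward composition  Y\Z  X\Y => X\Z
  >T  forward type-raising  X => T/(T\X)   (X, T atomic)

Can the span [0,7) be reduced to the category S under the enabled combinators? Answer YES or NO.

[0,7] S   <
  [0,3] S\PP   <B
    [0,1] "river" : PP\PP
    [1,3] S\PP   >
      [1,2] "saw" : (S\PP)/N
      [2,3] "with" : N
  [3,7] S\(S\PP)   <
    [3,6] NP   <
      [3,4] "from" : S\NP
      [4,6] NP\(S\NP)   <
        [4,5] "dog" : S
        [5,6] "that" : (NP\(S\NP))\S
    [6,7] "this" : (S\(S\PP))\NP

YES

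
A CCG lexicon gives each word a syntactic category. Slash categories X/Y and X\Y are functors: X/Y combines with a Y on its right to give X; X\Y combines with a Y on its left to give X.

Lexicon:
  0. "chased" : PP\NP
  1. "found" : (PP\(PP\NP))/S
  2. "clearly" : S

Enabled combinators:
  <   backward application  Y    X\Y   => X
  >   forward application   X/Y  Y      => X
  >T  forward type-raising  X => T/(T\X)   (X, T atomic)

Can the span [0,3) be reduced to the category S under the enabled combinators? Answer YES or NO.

PP\NP (PP\(PP\NP))/S S
CKY chart[0,3] = {N/(N\PP), NP/(NP\PP), PP, PP/(PP\PP), S/(S\PP)}; S ∉ chart

NO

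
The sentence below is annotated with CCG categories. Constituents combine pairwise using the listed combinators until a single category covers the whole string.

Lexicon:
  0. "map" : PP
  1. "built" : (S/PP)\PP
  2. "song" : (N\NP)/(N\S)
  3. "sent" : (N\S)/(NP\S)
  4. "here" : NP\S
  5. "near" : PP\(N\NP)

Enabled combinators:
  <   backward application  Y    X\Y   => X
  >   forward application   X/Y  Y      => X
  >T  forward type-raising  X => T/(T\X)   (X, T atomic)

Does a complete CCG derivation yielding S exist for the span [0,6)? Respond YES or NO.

[0,6] S   >
  [0,2] S/PP   <
    [0,1] "map" : PP
    [1,2] "built" : (S/PP)\PP
  [2,6] PP   <
    [2,5] N\NP   >
      [2,3] "song" : (N\NP)/(N\S)
      [3,5] N\S   >
        [3,4] "sent" : (N\S)/(NP\S)
        [4,5] "here" : NP\S
    [5,6] "near" : PP\(N\NP)

YES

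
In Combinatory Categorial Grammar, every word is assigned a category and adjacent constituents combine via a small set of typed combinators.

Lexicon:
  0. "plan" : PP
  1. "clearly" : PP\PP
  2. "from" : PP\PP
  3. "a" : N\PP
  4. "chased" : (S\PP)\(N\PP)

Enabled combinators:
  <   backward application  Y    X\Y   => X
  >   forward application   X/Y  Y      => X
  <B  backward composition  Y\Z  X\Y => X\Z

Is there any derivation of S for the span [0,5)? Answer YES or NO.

[0,5] S   <
  [0,1] "plan" : PP
  [1,5] S\PP   <
    [1,4] N\PP   <B
      [1,2] "clearly" : PP\PP
      [2,4] N\PP   <B
        [2,3] "from" : PP\PP
        [3,4] "a" : N\PP
    [4,5] "chased" : (S\PP)\(N\PP)

YES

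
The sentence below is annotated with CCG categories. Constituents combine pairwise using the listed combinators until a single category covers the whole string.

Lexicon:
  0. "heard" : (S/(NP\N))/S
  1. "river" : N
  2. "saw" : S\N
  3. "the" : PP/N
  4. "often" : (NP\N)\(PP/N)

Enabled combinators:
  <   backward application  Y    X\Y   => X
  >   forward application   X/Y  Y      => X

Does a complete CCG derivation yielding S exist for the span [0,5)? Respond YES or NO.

YES

[0,5] S   >
  [0,3] S/(NP\N)   >
    [0,1] "heard" : (S/(NP\N))/S
    [1,3] S   <
      [1,2] "river" : N
      [2,3] "saw" : S\N
  [3,5] NP\N   <
    [3,4] "the" : PP/N
    [4,5] "often" : (NP\N)\(PP/N)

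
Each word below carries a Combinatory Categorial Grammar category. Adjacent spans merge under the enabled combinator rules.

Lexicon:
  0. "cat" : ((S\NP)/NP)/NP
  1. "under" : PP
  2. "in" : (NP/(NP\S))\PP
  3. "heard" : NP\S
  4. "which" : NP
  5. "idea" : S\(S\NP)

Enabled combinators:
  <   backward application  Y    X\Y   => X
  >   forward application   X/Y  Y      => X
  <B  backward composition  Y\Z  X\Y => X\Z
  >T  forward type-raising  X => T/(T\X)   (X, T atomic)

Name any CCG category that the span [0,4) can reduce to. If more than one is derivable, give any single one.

[0,6] S   <
  [0,5] S\NP   >
    [0,4] (S\NP)/NP   >
      [0,1] "cat" : ((S\NP)/NP)/NP
      [1,4] NP   >
        [1,3] NP/(NP\S)   <
          [1,2] "under" : PP
          [2,3] "in" : (NP/(NP\S))\PP
        [3,4] "heard" : NP\S
    [4,5] "which" : NP
  [5,6] "idea" : S\(S\NP)

(S\NP)/NP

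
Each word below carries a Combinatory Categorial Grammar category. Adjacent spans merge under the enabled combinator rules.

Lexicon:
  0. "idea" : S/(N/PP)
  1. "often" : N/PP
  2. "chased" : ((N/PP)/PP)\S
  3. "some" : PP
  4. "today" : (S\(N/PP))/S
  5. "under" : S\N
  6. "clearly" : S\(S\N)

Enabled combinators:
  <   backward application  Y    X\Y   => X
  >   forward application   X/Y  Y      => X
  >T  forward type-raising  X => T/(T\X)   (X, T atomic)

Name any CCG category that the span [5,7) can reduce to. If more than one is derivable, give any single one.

[0,7] S   <
  [0,4] N/PP   >
    [0,3] (N/PP)/PP   <
      [0,2] S   >
        [0,1] "idea" : S/(N/PP)
        [1,2] "often" : N/PP
      [2,3] "chased" : ((N/PP)/PP)\S
    [3,4] "some" : PP
  [4,7] S\(N/PP)   >
    [4,5] "today" : (S\(N/PP))/S
    [5,7] S   <
      [5,6] "under" : S\N
      [6,7] "clearly" : S\(S\N)

S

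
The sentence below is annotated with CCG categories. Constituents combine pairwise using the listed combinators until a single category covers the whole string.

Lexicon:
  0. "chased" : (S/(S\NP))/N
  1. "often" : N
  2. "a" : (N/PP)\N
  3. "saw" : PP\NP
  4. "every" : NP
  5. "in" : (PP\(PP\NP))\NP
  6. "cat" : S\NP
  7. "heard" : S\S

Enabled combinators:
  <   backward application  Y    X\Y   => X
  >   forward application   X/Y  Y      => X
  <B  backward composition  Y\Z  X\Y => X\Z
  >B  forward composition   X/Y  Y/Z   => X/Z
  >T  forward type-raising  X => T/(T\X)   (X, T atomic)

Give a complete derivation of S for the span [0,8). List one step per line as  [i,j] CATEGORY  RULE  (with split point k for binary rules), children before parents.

[0,8] S   >
  [0,6] S/(S\NP)   >
    [0,1] "chased" : (S/(S\NP))/N
    [1,6] N   >
      [1,3] N/PP   <
        [1,2] "often" : N
        [2,3] "a" : (N/PP)\N
      [3,6] PP   <
        [3,4] "saw" : PP\NP
        [4,6] PP\(PP\NP)   <
          [4,5] "every" : NP
          [5,6] "in" : (PP\(PP\NP))\NP
  [6,8] S\NP   <B
    [6,7] "cat" : S\NP
    [7,8] "heard" : S\S

[0,1] (S/(S\NP))/N  lex  "chased"
[1,2] N  lex  "often"
[2,3] (N/PP)\N  lex  "a"
[1,3] N/PP  <  k=2
[3,4] PP\NP  lex  "saw"
[4,5] NP  lex  "every"
[5,6] (PP\(PP\NP))\NP  lex  "in"
[4,6] PP\(PP\NP)  <  k=5
[3,6] PP  <  k=4
[1,6] N  >  k=3
[0,6] S/(S\NP)  >  k=1
[6,7] S\NP  lex  "cat"
[7,8] S\S  lex  "heard"
[6,8] S\NP  <B  k=7
[0,8] S  >  k=6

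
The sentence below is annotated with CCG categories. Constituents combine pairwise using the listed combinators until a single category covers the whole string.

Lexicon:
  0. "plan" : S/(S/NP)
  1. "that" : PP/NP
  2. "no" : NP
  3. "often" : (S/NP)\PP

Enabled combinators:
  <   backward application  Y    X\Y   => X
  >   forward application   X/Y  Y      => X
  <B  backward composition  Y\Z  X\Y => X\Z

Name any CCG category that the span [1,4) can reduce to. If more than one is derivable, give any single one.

[0,4] S   >
  [0,1] "plan" : S/(S/NP)
  [1,4] S/NP   <
    [1,3] PP   >
      [1,2] "that" : PP/NP
      [2,3] "no" : NP
    [3,4] "often" : (S/NP)\PP

S/NP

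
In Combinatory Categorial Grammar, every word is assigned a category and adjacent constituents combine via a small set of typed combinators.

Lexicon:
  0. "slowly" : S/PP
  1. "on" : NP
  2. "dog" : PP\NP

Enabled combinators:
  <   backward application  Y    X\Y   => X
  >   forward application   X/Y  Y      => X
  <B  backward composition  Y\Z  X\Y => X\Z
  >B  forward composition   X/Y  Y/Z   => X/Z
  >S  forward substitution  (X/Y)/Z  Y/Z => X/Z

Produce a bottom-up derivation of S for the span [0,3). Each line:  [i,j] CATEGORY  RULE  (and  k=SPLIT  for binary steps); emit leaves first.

[0,3] S   >
  [0,1] "slowly" : S/PP
  [1,3] PP   <
    [1,2] "on" : NP
    [2,3] "dog" : PP\NP

[0,1] S/PP  lex  "slowly"
[1,2] NP  lex  "on"
[2,3] PP\NP  lex  "dog"
[1,3] PP  <  k=2
[0,3] S  >  k=1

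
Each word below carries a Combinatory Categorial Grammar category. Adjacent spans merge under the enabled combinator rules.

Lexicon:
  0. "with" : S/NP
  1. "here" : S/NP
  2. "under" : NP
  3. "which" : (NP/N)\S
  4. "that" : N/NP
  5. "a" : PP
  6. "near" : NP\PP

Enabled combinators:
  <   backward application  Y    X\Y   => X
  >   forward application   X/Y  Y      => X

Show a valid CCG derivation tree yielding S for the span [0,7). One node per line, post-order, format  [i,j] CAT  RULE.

[0,1] S/NP  lex  "with"
[1,2] S/NP  lex  "here"
[2,3] NP  lex  "under"
[1,3] S  >  k=2
[3,4] (NP/N)\S  lex  "which"
[1,4] NP/N  <  k=3
[4,5] N/NP  lex  "that"
[5,6] PP  lex  "a"
[6,7] NP\PP  lex  "near"
[5,7] NP  <  k=6
[4,7] N  >  k=5
[1,7] NP  >  k=4
[0,7] S  >  k=1

[0,7] S   >
  [0,1] "with" : S/NP
  [1,7] NP   >
    [1,4] NP/N   <
      [1,3] S   >
        [1,2] "here" : S/NP
        [2,3] "under" : NP
      [3,4] "which" : (NP/N)\S
    [4,7] N   >
      [4,5] "that" : N/NP
      [5,7] NP   <
        [5,6] "a" : PP
        [6,7] "near" : NP\PP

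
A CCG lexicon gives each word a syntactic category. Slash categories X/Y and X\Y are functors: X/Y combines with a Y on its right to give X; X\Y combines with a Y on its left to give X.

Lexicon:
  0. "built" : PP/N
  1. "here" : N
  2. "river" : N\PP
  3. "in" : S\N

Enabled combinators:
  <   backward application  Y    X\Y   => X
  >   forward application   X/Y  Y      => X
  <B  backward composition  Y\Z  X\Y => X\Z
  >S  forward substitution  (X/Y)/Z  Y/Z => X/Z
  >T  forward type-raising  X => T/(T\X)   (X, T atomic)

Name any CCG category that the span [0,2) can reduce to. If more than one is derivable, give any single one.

[0,4] S   <
  [0,2] PP   >
    [0,1] "built" : PP/N
    [1,2] "here" : N
  [2,4] S\PP   <B
    [2,3] "river" : N\PP
    [3,4] "in" : S\N

PP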